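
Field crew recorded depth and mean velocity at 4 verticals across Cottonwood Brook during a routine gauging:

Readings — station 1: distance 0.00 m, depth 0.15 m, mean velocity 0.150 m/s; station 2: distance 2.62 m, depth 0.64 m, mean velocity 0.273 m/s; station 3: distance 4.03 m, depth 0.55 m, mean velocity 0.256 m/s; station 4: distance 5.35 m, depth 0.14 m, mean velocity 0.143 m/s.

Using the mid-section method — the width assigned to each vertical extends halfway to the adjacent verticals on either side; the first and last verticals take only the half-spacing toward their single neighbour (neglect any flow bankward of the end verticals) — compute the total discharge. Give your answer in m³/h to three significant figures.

2110 m³/h

w_1 = (2.62 − 0.00)/2 = 1.31 m; q_1 = 0.150 × 0.15 × 1.31 = 0.02948 m³/s
w_2 = (4.03 − 0.00)/2 = 2.015 m; q_2 = 0.273 × 0.64 × 2.015 = 0.3521 m³/s
w_3 = (5.35 − 2.62)/2 = 1.365 m; q_3 = 0.256 × 0.55 × 1.365 = 0.1922 m³/s
w_4 = (5.35 − 4.03)/2 = 0.66 m; q_4 = 0.143 × 0.14 × 0.66 = 0.01321 m³/s
Q = Σ qᵢ = 0.5869 m³/s
= 0.5869 × 3600 = 2113 m³/h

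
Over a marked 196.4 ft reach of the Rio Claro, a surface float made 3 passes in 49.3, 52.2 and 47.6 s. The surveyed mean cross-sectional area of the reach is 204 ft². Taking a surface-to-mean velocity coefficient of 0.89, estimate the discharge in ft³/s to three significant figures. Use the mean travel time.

717 ft³/s

t̄ = (49.3 + 52.2 + 47.6) / 3 = 49.7 s
v_surface = L / t̄ = 196.4 / 49.7 = 3.952 ft/s
v_mean = 0.89 × 3.952 = 3.517 ft/s
Q = A × v_mean = 204 × 3.517 = 717.5 ft³/s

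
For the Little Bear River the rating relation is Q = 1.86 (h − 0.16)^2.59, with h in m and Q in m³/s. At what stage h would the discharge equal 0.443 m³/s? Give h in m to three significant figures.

h − h₀ = (Q/C)^(1/b) = (0.443/1.86)^(1/2.59) = 0.5747 m
h = 0.16 + 0.5747 = 0.7347 m

0.735 m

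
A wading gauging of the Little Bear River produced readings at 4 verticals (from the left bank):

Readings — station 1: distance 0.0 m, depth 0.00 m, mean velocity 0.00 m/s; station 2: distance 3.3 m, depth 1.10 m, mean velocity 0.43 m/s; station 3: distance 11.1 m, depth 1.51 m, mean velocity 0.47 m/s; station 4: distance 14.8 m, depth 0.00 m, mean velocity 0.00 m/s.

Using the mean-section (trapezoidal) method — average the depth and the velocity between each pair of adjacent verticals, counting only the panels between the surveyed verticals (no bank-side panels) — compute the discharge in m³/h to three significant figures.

20300 m³/h

Panel 1-2: Δb = 3.3 m, d̄ = (0.00+1.10)/2 = 0.55, v̄ = (0.00+0.43)/2 = 0.215 → q = 3.3×0.55×0.215 = 0.3902 m³/s
Panel 2-3: Δb = 7.8 m, d̄ = (1.10+1.51)/2 = 1.305, v̄ = (0.43+0.47)/2 = 0.45 → q = 7.8×1.305×0.45 = 4.581 m³/s
Panel 3-4: Δb = 3.7 m, d̄ = (1.51+0.00)/2 = 0.755, v̄ = (0.47+0.00)/2 = 0.235 → q = 3.7×0.755×0.235 = 0.6565 m³/s
Q = Σ q = 5.627 m³/s
= 5.627 × 3600 = 20260 m³/h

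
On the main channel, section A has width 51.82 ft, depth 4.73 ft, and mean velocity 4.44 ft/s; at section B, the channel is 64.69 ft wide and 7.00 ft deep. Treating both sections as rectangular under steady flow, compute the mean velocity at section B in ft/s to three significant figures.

Q = A₁V₁ = (51.82×4.73) × 4.44 = 1088 ft³/s
A₂ = 64.69 × 7.00 = 452.8 ft²
V₂ = Q/A₂ = 1088/452.8 = 2.403 ft/s

2.40 ft/s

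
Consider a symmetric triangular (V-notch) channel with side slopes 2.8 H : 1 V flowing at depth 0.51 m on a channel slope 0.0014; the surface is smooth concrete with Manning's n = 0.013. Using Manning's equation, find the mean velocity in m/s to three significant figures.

1.11 m/s

A = z·y² = 2.8×0.51² = 0.7283 m²
P = 2y√(1+z²) = 2×0.51×√(1+2.8²) = 3.033 m
R = A/P = 0.7283/3.033 = 0.2401 m
Q = (1/n)·A·R^(2/3)·S^(1/2) = (1/0.013) × 0.7283 × 0.2401^(2/3) × 0.0014^(1/2) = 0.8098 m³/s
V = Q/A = 0.8098/0.7283 = 1.112 m/s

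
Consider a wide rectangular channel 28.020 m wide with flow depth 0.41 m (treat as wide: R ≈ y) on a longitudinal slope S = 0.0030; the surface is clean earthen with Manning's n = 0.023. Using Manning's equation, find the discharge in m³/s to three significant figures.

A = b·y = 28.020 × 0.41 = 11.49 m²
Wide channel: R ≈ y = 0.41 m
Q = (1/n)·A·R^(2/3)·S^(1/2) = (1/0.023) × 11.49 × 0.4100^(2/3) × 0.0030^(1/2) = 15.10 m³/s

15.1 m³/s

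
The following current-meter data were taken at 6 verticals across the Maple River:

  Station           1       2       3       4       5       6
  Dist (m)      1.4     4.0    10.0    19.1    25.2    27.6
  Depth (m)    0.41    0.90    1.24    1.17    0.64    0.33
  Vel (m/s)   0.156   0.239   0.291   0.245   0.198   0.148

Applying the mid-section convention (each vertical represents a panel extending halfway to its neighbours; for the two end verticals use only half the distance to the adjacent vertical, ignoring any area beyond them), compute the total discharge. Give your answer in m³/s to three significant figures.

6.51 m³/s

w_1 = (4.0 − 1.4)/2 = 1.3 m; q_1 = 0.156 × 0.41 × 1.3 = 0.08315 m³/s
w_2 = (10.0 − 1.4)/2 = 4.3 m; q_2 = 0.239 × 0.90 × 4.3 = 0.9249 m³/s
w_3 = (19.1 − 4.0)/2 = 7.55 m; q_3 = 0.291 × 1.24 × 7.55 = 2.724 m³/s
w_4 = (25.2 − 10.0)/2 = 7.6 m; q_4 = 0.245 × 1.17 × 7.6 = 2.179 m³/s
w_5 = (27.6 − 19.1)/2 = 4.25 m; q_5 = 0.198 × 0.64 × 4.25 = 0.5386 m³/s
w_6 = (27.6 − 25.2)/2 = 1.2 m; q_6 = 0.148 × 0.33 × 1.2 = 0.05861 m³/s
Q = Σ qᵢ = 6.508 m³/s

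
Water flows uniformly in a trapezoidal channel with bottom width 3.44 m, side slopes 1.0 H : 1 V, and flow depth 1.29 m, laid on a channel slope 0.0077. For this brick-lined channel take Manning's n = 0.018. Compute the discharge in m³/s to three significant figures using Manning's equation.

A = (b + z·y)·y = (3.44 + 1.0×1.29)×1.29 = 6.102 m²
P = b + 2y√(1+z²) = 3.44 + 2×1.29×√(1+1.0²) = 7.089 m
R = A/P = 6.102/7.089 = 0.8608 m
Q = (1/n)·A·R^(2/3)·S^(1/2) = (1/0.018) × 6.102 × 0.8608^(2/3) × 0.0077^(1/2) = 26.92 m³/s

26.9 m³/s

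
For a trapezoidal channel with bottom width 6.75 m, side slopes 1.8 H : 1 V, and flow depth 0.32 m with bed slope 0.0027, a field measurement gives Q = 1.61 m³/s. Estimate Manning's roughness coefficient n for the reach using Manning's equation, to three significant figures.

0.0332

A = (b + z·y)·y = (6.75 + 1.8×0.32)×0.32 = 2.344 m²
P = b + 2y√(1+z²) = 6.75 + 2×0.32×√(1+1.8²) = 8.068 m
R = A/P = 2.344/8.068 = 0.2906 m
n = (1/Q)·A·R^(2/3)·S^(1/2) = (1/1.61) × 2.344 × 0.4387 × 0.05196 = 0.03319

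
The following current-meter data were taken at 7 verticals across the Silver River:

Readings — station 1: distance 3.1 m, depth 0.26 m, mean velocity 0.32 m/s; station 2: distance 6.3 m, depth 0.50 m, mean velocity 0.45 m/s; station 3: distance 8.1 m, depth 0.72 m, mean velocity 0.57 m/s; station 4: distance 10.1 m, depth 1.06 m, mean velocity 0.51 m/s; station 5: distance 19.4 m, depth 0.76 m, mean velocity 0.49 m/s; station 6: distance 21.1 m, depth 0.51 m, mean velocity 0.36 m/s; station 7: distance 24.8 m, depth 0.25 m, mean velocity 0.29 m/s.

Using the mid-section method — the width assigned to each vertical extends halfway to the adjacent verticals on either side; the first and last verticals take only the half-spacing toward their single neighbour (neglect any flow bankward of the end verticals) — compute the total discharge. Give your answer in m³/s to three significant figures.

7.21 m³/s

w_1 = (6.3 − 3.1)/2 = 1.6 m; q_1 = 0.32 × 0.26 × 1.6 = 0.1331 m³/s
w_2 = (8.1 − 3.1)/2 = 2.5 m; q_2 = 0.45 × 0.50 × 2.5 = 0.5625 m³/s
w_3 = (10.1 − 6.3)/2 = 1.9 m; q_3 = 0.57 × 0.72 × 1.9 = 0.7798 m³/s
w_4 = (19.4 − 8.1)/2 = 5.65 m; q_4 = 0.51 × 1.06 × 5.65 = 3.054 m³/s
w_5 = (21.1 − 10.1)/2 = 5.5 m; q_5 = 0.49 × 0.76 × 5.5 = 2.048 m³/s
w_6 = (24.8 − 19.4)/2 = 2.7 m; q_6 = 0.36 × 0.51 × 2.7 = 0.4957 m³/s
w_7 = (24.8 − 21.1)/2 = 1.85 m; q_7 = 0.29 × 0.25 × 1.85 = 0.1341 m³/s
Q = Σ qᵢ = 7.208 m³/s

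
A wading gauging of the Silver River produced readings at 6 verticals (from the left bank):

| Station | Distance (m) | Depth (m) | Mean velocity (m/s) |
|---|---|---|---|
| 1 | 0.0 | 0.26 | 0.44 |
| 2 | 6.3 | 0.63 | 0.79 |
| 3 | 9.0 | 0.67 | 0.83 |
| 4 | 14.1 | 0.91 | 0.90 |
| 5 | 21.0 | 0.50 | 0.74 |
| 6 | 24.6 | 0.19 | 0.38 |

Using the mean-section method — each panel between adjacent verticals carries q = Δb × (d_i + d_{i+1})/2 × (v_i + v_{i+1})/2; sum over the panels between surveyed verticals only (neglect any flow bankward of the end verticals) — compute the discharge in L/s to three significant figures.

11300 L/s

Panel 1-2: Δb = 6.3 m, d̄ = (0.26+0.63)/2 = 0.445, v̄ = (0.44+0.79)/2 = 0.615 → q = 6.3×0.445×0.615 = 1.724 m³/s
Panel 2-3: Δb = 2.7 m, d̄ = (0.63+0.67)/2 = 0.65, v̄ = (0.79+0.83)/2 = 0.81 → q = 2.7×0.65×0.81 = 1.422 m³/s
Panel 3-4: Δb = 5.1 m, d̄ = (0.67+0.91)/2 = 0.79, v̄ = (0.83+0.90)/2 = 0.865 → q = 5.1×0.79×0.865 = 3.485 m³/s
Panel 4-5: Δb = 6.9 m, d̄ = (0.91+0.50)/2 = 0.705, v̄ = (0.90+0.74)/2 = 0.82 → q = 6.9×0.705×0.82 = 3.989 m³/s
Panel 5-6: Δb = 3.6 m, d̄ = (0.50+0.19)/2 = 0.345, v̄ = (0.74+0.38)/2 = 0.56 → q = 3.6×0.345×0.56 = 0.6955 m³/s
Q = Σ q = 11.32 m³/s
= 11.32 × 1000 = 11320 L/s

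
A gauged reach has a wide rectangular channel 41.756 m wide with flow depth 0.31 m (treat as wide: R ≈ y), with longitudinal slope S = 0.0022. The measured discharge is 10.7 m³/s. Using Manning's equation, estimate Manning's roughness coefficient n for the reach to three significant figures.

0.0260

A = b·y = 41.756 × 0.31 = 12.94 m²
Wide channel: R ≈ y = 0.31 m
n = (1/Q)·A·R^(2/3)·S^(1/2) = (1/10.7) × 12.94 × 0.4580 × 0.04690 = 0.02599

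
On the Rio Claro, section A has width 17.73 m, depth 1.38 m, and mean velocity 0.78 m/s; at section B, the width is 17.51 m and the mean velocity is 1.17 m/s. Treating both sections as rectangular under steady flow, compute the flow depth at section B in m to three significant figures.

0.932 m

Q = A₁V₁ = (17.73×1.38) × 0.78 = 19.08 m³/s
d₂ = Q/(b₂ V₂) = 19.08/(17.51×1.17) = 0.9316 m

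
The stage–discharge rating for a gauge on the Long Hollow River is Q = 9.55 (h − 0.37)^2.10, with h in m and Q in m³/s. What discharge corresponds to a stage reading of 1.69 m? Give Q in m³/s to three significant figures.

17.1 m³/s

Q = 9.55 × (1.69 − 0.37)^2.10 = 9.55 × 1.32^2.10 = 17.11 m³/s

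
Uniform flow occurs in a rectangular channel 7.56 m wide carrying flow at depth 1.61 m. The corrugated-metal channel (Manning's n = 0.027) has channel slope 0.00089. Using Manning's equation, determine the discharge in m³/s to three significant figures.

A = b·y = 7.56 × 1.61 = 12.17 m²
P = b + 2y = 7.56 + 2×1.61 = 10.78 m
R = A/P = 12.17/10.78 = 1.129 m
Q = (1/n)·A·R^(2/3)·S^(1/2) = (1/0.027) × 12.17 × 1.129^(2/3) × 0.00089^(1/2) = 14.58 m³/s

14.6 m³/s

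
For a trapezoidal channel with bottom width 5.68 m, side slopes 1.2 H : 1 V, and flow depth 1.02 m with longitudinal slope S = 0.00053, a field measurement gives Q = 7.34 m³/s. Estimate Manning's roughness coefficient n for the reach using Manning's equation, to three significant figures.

0.0189

A = (b + z·y)·y = (5.68 + 1.2×1.02)×1.02 = 7.042 m²
P = b + 2y√(1+z²) = 5.68 + 2×1.02×√(1+1.2²) = 8.867 m
R = A/P = 7.042/8.867 = 0.7942 m
n = (1/Q)·A·R^(2/3)·S^(1/2) = (1/7.34) × 7.042 × 0.8576 × 0.02302 = 0.01894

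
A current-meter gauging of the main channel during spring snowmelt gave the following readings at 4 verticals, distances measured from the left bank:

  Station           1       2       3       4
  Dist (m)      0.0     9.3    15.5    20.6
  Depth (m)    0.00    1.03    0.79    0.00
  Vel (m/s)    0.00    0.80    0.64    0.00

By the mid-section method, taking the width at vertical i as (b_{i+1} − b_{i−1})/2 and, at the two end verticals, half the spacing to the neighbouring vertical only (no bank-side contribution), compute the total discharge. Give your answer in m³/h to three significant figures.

33300 m³/h

w_2 = (15.5 − 0.0)/2 = 7.75 m; q_2 = 0.80 × 1.03 × 7.75 = 6.386 m³/s
w_3 = (20.6 − 9.3)/2 = 5.65 m; q_3 = 0.64 × 0.79 × 5.65 = 2.857 m³/s
Stations 1, 4 contribute zero (depth or velocity is 0).
Q = Σ qᵢ = 9.243 m³/s
= 9.243 × 3600 = 33270 m³/h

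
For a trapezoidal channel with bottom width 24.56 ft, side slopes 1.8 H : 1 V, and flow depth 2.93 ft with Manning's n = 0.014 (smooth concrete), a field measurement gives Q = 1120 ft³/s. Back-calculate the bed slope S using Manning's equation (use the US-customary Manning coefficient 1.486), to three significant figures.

A = (b + z·y)·y = (24.56 + 1.8×2.93)×2.93 = 87.41 ft²
P = b + 2y√(1+z²) = 24.56 + 2×2.93×√(1+1.8²) = 36.63 ft
R = A/P = 87.41/36.63 = 2.387 ft
S = (Q·n / (1.486·A·R^(2/3)))² = (1120×0.014 / (1.486×87.41×1.786))² = 0.004569

0.00457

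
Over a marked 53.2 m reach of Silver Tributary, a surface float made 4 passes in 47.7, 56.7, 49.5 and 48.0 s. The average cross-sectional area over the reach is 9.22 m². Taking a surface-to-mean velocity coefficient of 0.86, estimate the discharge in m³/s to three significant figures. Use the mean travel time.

t̄ = (47.7 + 56.7 + 49.5 + 48.0) / 4 = 50.475 s
v_surface = L / t̄ = 53.2 / 50.475 = 1.054 m/s
v_mean = 0.86 × 1.054 = 0.9064 m/s
Q = A × v_mean = 9.22 × 0.9064 = 8.357 m³/s

8.36 m³/s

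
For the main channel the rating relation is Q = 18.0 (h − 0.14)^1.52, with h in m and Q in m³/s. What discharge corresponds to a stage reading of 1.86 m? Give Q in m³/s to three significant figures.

41.0 m³/s

Q = 18.0 × (1.86 − 0.14)^1.52 = 18.0 × 1.72^1.52 = 41.05 m³/s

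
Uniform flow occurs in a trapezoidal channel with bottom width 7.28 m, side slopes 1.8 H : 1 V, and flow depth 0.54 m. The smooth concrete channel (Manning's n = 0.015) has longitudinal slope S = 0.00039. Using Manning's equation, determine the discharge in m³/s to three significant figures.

3.54 m³/s

A = (b + z·y)·y = (7.28 + 1.8×0.54)×0.54 = 4.456 m²
P = b + 2y√(1+z²) = 7.28 + 2×0.54×√(1+1.8²) = 9.504 m
R = A/P = 4.456/9.504 = 0.4689 m
Q = (1/n)·A·R^(2/3)·S^(1/2) = (1/0.015) × 4.456 × 0.4689^(2/3) × 0.00039^(1/2) = 3.541 m³/s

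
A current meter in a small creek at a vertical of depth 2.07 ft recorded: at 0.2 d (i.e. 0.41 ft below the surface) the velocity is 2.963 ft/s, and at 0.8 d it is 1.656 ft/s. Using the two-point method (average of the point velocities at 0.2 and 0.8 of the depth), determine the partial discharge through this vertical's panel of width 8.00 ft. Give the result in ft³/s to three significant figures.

38.2 ft³/s

v̄ = (2.963 + 1.656) / 2 = 2.310 ft/s
q = v̄ × d × w = 2.310 × 2.07 × 8.00 = 38.25 ft³/s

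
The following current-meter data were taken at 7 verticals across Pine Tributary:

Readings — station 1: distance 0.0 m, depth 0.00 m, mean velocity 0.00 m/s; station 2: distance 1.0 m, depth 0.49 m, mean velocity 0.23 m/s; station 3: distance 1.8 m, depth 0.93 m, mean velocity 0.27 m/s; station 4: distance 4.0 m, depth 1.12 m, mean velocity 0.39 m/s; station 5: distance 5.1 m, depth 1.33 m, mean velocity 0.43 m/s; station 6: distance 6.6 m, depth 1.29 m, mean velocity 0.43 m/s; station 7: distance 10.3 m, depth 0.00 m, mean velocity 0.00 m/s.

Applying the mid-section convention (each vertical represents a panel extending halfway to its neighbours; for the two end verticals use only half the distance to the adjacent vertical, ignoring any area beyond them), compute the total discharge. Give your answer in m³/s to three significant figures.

3.38 m³/s

w_2 = (1.8 − 0.0)/2 = 0.9 m; q_2 = 0.23 × 0.49 × 0.9 = 0.1014 m³/s
w_3 = (4.0 − 1.0)/2 = 1.5 m; q_3 = 0.27 × 0.93 × 1.5 = 0.3767 m³/s
w_4 = (5.1 − 1.8)/2 = 1.65 m; q_4 = 0.39 × 1.12 × 1.65 = 0.7207 m³/s
w_5 = (6.6 − 4.0)/2 = 1.3 m; q_5 = 0.43 × 1.33 × 1.3 = 0.7435 m³/s
w_6 = (10.3 − 5.1)/2 = 2.6 m; q_6 = 0.43 × 1.29 × 2.6 = 1.442 m³/s
Stations 1, 7 contribute zero (depth or velocity is 0).
Q = Σ qᵢ = 3.384 m³/s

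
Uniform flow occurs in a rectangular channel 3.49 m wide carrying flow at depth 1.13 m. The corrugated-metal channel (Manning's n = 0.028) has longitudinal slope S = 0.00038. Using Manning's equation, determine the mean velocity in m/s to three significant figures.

A = b·y = 3.49 × 1.13 = 3.944 m²
P = b + 2y = 3.49 + 2×1.13 = 5.750 m
R = A/P = 3.944/5.750 = 0.6859 m
Q = (1/n)·A·R^(2/3)·S^(1/2) = (1/0.028) × 3.944 × 0.6859^(2/3) × 0.00038^(1/2) = 2.135 m³/s
V = Q/A = 2.135/3.944 = 0.5414 m/s

0.541 m/s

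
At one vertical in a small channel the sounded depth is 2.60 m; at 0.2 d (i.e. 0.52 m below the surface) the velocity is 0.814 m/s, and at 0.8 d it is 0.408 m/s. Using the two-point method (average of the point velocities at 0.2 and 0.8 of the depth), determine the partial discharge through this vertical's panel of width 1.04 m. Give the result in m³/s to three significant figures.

1.65 m³/s

v̄ = (0.814 + 0.408) / 2 = 0.6110 m/s
q = v̄ × d × w = 0.6110 × 2.60 × 1.04 = 1.652 m³/s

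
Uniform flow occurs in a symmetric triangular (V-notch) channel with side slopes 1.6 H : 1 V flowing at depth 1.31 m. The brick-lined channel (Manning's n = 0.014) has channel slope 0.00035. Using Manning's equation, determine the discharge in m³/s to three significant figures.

2.48 m³/s

A = z·y² = 1.6×1.31² = 2.746 m²
P = 2y√(1+z²) = 2×1.31×√(1+1.6²) = 4.943 m
R = A/P = 2.746/4.943 = 0.5554 m
Q = (1/n)·A·R^(2/3)·S^(1/2) = (1/0.014) × 2.746 × 0.5554^(2/3) × 0.00035^(1/2) = 2.479 m³/s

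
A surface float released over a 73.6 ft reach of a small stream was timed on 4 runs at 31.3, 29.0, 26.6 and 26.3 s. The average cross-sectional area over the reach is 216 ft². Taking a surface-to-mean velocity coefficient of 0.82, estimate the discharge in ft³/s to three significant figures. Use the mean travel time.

t̄ = (31.3 + 29.0 + 26.6 + 26.3) / 4 = 28.3 s
v_surface = L / t̄ = 73.6 / 28.3 = 2.601 ft/s
v_mean = 0.82 × 2.601 = 2.133 ft/s
Q = A × v_mean = 216 × 2.133 = 460.6 ft³/s

461 ft³/s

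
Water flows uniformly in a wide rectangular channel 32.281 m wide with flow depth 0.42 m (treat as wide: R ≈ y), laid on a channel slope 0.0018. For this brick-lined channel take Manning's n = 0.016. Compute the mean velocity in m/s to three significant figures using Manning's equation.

1.49 m/s

A = b·y = 32.281 × 0.42 = 13.56 m²
Wide channel: R ≈ y = 0.42 m
Q = (1/n)·A·R^(2/3)·S^(1/2) = (1/0.016) × 13.56 × 0.4200^(2/3) × 0.0018^(1/2) = 20.16 m³/s
V = Q/A = 20.16/13.56 = 1.487 m/s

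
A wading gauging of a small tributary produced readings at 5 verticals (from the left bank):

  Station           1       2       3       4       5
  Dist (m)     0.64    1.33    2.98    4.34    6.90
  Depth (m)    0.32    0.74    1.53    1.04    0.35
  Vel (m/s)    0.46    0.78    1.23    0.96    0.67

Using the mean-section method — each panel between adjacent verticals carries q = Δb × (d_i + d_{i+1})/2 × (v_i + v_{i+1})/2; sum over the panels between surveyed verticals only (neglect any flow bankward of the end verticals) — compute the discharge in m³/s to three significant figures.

Panel 1-2: Δb = 0.69 m, d̄ = (0.32+0.74)/2 = 0.53, v̄ = (0.46+0.78)/2 = 0.62 → q = 0.69×0.53×0.62 = 0.2267 m³/s
Panel 2-3: Δb = 1.65 m, d̄ = (0.74+1.53)/2 = 1.135, v̄ = (0.78+1.23)/2 = 1.005 → q = 1.65×1.135×1.005 = 1.882 m³/s
Panel 3-4: Δb = 1.36 m, d̄ = (1.53+1.04)/2 = 1.285, v̄ = (1.23+0.96)/2 = 1.095 → q = 1.36×1.285×1.095 = 1.914 m³/s
Panel 4-5: Δb = 2.56 m, d̄ = (1.04+0.35)/2 = 0.695, v̄ = (0.96+0.67)/2 = 0.815 → q = 2.56×0.695×0.815 = 1.450 m³/s
Q = Σ q = 5.473 m³/s

5.47 m³/s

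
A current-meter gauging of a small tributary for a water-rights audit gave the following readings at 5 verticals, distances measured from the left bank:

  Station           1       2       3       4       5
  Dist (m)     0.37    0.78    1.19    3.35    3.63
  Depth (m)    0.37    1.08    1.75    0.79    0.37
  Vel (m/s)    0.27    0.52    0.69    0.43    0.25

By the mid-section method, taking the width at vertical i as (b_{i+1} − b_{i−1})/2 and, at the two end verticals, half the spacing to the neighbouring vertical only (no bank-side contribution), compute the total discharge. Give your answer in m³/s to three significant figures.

w_1 = (0.78 − 0.37)/2 = 0.205 m; q_1 = 0.27 × 0.37 × 0.205 = 0.02048 m³/s
w_2 = (1.19 − 0.37)/2 = 0.41 m; q_2 = 0.52 × 1.08 × 0.41 = 0.2303 m³/s
w_3 = (3.35 − 0.78)/2 = 1.285 m; q_3 = 0.69 × 1.75 × 1.285 = 1.552 m³/s
w_4 = (3.63 − 1.19)/2 = 1.22 m; q_4 = 0.43 × 0.79 × 1.22 = 0.4144 m³/s
w_5 = (3.63 − 3.35)/2 = 0.14 m; q_5 = 0.25 × 0.37 × 0.14 = 0.01295 m³/s
Q = Σ qᵢ = 2.230 m³/s

2.23 m³/s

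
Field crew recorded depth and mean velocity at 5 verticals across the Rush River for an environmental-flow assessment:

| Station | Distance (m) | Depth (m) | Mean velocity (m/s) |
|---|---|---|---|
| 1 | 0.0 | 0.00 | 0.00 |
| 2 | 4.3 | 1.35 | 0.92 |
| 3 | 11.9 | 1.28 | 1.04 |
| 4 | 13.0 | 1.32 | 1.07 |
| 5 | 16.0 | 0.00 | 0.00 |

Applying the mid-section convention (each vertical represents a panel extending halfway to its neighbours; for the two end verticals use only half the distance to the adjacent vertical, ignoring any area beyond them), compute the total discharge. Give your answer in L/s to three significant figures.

w_2 = (11.9 − 0.0)/2 = 5.95 m; q_2 = 0.92 × 1.35 × 5.95 = 7.390 m³/s
w_3 = (13.0 − 4.3)/2 = 4.35 m; q_3 = 1.04 × 1.28 × 4.35 = 5.791 m³/s
w_4 = (16.0 − 11.9)/2 = 2.05 m; q_4 = 1.07 × 1.32 × 2.05 = 2.895 m³/s
Stations 1, 5 contribute zero (depth or velocity is 0).
Q = Σ qᵢ = 16.08 m³/s
= 16.08 × 1000 = 16080 L/s

16100 L/s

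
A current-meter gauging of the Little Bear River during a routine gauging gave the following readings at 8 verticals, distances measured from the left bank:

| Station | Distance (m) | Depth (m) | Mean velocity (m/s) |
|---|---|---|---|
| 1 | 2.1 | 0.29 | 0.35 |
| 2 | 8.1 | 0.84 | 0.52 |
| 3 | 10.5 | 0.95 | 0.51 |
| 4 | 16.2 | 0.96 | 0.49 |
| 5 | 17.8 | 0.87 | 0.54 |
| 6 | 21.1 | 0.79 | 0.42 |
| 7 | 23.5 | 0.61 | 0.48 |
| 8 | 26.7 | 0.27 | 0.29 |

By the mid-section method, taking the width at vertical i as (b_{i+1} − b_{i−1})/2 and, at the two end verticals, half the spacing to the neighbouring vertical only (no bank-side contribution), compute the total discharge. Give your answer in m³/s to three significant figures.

8.86 m³/s

w_1 = (8.1 − 2.1)/2 = 3 m; q_1 = 0.35 × 0.29 × 3 = 0.3045 m³/s
w_2 = (10.5 − 2.1)/2 = 4.2 m; q_2 = 0.52 × 0.84 × 4.2 = 1.835 m³/s
w_3 = (16.2 − 8.1)/2 = 4.05 m; q_3 = 0.51 × 0.95 × 4.05 = 1.962 m³/s
w_4 = (17.8 − 10.5)/2 = 3.65 m; q_4 = 0.49 × 0.96 × 3.65 = 1.717 m³/s
w_5 = (21.1 − 16.2)/2 = 2.45 m; q_5 = 0.54 × 0.87 × 2.45 = 1.151 m³/s
w_6 = (23.5 − 17.8)/2 = 2.85 m; q_6 = 0.42 × 0.79 × 2.85 = 0.9456 m³/s
w_7 = (26.7 − 21.1)/2 = 2.8 m; q_7 = 0.48 × 0.61 × 2.8 = 0.8198 m³/s
w_8 = (26.7 − 23.5)/2 = 1.6 m; q_8 = 0.29 × 0.27 × 1.6 = 0.1253 m³/s
Q = Σ qᵢ = 8.860 m³/s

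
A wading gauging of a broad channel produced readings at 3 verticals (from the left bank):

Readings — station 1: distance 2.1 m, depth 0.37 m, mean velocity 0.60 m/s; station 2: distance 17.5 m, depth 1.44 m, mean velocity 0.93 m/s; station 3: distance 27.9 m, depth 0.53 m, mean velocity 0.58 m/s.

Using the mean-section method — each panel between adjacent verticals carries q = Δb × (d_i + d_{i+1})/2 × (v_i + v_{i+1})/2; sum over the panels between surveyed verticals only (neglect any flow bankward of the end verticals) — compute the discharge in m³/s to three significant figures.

Panel 1-2: Δb = 15.4 m, d̄ = (0.37+1.44)/2 = 0.905, v̄ = (0.60+0.93)/2 = 0.765 → q = 15.4×0.905×0.765 = 10.66 m³/s
Panel 2-3: Δb = 10.4 m, d̄ = (1.44+0.53)/2 = 0.985, v̄ = (0.93+0.58)/2 = 0.755 → q = 10.4×0.985×0.755 = 7.734 m³/s
Q = Σ q = 18.40 m³/s

18.4 m³/s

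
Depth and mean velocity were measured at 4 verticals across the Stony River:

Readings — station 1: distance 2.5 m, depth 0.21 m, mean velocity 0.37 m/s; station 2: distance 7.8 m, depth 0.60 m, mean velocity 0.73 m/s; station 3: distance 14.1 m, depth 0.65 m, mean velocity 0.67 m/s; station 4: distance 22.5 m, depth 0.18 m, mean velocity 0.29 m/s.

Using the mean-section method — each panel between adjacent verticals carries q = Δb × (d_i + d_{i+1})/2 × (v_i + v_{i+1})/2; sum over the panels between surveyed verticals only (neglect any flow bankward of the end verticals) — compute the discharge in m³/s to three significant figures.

5.61 m³/s

Panel 1-2: Δb = 5.3 m, d̄ = (0.21+0.60)/2 = 0.405, v̄ = (0.37+0.73)/2 = 0.55 → q = 5.3×0.405×0.55 = 1.181 m³/s
Panel 2-3: Δb = 6.3 m, d̄ = (0.60+0.65)/2 = 0.625, v̄ = (0.73+0.67)/2 = 0.7 → q = 6.3×0.625×0.7 = 2.756 m³/s
Panel 3-4: Δb = 8.4 m, d̄ = (0.65+0.18)/2 = 0.415, v̄ = (0.67+0.29)/2 = 0.48 → q = 8.4×0.415×0.48 = 1.673 m³/s
Q = Σ q = 5.610 m³/s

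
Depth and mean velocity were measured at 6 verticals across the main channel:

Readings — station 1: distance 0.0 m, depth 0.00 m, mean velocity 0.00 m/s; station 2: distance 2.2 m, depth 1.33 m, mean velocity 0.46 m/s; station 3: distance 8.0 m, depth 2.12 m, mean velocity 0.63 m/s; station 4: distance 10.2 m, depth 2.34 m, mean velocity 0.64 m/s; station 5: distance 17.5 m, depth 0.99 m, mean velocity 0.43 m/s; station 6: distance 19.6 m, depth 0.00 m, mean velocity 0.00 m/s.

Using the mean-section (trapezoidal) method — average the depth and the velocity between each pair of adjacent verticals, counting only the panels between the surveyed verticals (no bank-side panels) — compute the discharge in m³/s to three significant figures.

15.6 m³/s

Panel 1-2: Δb = 2.2 m, d̄ = (0.00+1.33)/2 = 0.665, v̄ = (0.00+0.46)/2 = 0.23 → q = 2.2×0.665×0.23 = 0.3365 m³/s
Panel 2-3: Δb = 5.8 m, d̄ = (1.33+2.12)/2 = 1.725, v̄ = (0.46+0.63)/2 = 0.545 → q = 5.8×1.725×0.545 = 5.453 m³/s
Panel 3-4: Δb = 2.2 m, d̄ = (2.12+2.34)/2 = 2.23, v̄ = (0.63+0.64)/2 = 0.635 → q = 2.2×2.23×0.635 = 3.115 m³/s
Panel 4-5: Δb = 7.3 m, d̄ = (2.34+0.99)/2 = 1.665, v̄ = (0.64+0.43)/2 = 0.535 → q = 7.3×1.665×0.535 = 6.503 m³/s
Panel 5-6: Δb = 2.1 m, d̄ = (0.99+0.00)/2 = 0.495, v̄ = (0.43+0.00)/2 = 0.215 → q = 2.1×0.495×0.215 = 0.2235 m³/s
Q = Σ q = 15.63 m³/s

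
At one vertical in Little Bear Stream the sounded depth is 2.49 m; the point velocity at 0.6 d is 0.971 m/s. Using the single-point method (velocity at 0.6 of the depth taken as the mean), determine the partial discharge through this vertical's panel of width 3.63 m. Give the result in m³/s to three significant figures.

v̄ = v₀.₆ = 0.971 m/s
q = v̄ × d × w = 0.9710 × 2.49 × 3.63 = 8.777 m³/s

8.78 m³/s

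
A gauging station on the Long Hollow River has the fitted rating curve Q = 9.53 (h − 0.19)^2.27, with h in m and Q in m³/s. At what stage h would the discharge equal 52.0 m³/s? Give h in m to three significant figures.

h − h₀ = (Q/C)^(1/b) = (52.0/9.53)^(1/2.27) = 2.112 m
h = 0.19 + 2.112 = 2.302 m

2.30 m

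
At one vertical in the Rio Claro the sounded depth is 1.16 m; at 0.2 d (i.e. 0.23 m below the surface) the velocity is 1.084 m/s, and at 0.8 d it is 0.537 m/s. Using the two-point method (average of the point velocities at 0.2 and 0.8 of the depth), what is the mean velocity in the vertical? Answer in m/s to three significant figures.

0.811 m/s

v̄ = (1.084 + 0.537) / 2 = 0.8105 m/s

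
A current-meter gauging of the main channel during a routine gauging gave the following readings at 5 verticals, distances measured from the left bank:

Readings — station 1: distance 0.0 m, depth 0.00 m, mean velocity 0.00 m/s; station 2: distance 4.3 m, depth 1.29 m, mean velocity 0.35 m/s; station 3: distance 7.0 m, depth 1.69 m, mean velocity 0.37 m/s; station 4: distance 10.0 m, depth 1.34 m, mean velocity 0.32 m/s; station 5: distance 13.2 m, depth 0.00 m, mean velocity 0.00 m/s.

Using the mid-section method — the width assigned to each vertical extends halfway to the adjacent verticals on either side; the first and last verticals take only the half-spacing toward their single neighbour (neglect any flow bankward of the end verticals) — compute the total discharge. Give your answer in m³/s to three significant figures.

4.69 m³/s

w_2 = (7.0 − 0.0)/2 = 3.5 m; q_2 = 0.35 × 1.29 × 3.5 = 1.580 m³/s
w_3 = (10.0 − 4.3)/2 = 2.85 m; q_3 = 0.37 × 1.69 × 2.85 = 1.782 m³/s
w_4 = (13.2 − 7.0)/2 = 3.1 m; q_4 = 0.32 × 1.34 × 3.1 = 1.329 m³/s
Stations 1, 5 contribute zero (depth or velocity is 0).
Q = Σ qᵢ = 4.692 m³/s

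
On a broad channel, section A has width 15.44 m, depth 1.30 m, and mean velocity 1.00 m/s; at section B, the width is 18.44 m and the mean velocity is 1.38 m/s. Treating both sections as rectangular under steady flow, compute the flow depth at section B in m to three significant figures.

0.789 m

Q = A₁V₁ = (15.44×1.30) × 1.00 = 20.07 m³/s
d₂ = Q/(b₂ V₂) = 20.07/(18.44×1.38) = 0.7888 m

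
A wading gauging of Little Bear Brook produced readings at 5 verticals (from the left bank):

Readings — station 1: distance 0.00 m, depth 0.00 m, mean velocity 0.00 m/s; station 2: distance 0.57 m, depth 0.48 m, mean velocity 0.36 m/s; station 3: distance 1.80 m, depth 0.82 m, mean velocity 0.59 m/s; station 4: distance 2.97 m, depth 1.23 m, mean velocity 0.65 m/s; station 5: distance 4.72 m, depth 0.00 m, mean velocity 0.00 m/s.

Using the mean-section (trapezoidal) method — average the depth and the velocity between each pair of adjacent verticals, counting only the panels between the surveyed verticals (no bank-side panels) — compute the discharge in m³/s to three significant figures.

Panel 1-2: Δb = 0.57 m, d̄ = (0.00+0.48)/2 = 0.24, v̄ = (0.00+0.36)/2 = 0.18 → q = 0.57×0.24×0.18 = 0.02462 m³/s
Panel 2-3: Δb = 1.23 m, d̄ = (0.48+0.82)/2 = 0.65, v̄ = (0.36+0.59)/2 = 0.475 → q = 1.23×0.65×0.475 = 0.3798 m³/s
Panel 3-4: Δb = 1.17 m, d̄ = (0.82+1.23)/2 = 1.025, v̄ = (0.59+0.65)/2 = 0.62 → q = 1.17×1.025×0.62 = 0.7435 m³/s
Panel 4-5: Δb = 1.75 m, d̄ = (1.23+0.00)/2 = 0.615, v̄ = (0.65+0.00)/2 = 0.325 → q = 1.75×0.615×0.325 = 0.3498 m³/s
Q = Σ q = 1.498 m³/s

1.50 m³/s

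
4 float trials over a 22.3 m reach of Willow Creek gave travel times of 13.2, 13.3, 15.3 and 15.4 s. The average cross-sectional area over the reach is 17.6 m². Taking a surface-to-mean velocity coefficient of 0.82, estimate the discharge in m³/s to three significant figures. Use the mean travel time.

t̄ = (13.2 + 13.3 + 15.3 + 15.4) / 4 = 14.3 s
v_surface = L / t̄ = 22.3 / 14.3 = 1.559 m/s
v_mean = 0.82 × 1.559 = 1.279 m/s
Q = A × v_mean = 17.6 × 1.279 = 22.51 m³/s

22.5 m³/s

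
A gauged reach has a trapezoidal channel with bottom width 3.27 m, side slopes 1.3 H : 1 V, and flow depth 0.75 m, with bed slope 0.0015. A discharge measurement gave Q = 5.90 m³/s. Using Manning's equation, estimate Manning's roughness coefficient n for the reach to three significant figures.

0.0141

A = (b + z·y)·y = (3.27 + 1.3×0.75)×0.75 = 3.184 m²
P = b + 2y√(1+z²) = 3.27 + 2×0.75×√(1+1.3²) = 5.730 m
R = A/P = 3.184/5.730 = 0.5556 m
n = (1/Q)·A·R^(2/3)·S^(1/2) = (1/5.90) × 3.184 × 0.6758 × 0.03873 = 0.01412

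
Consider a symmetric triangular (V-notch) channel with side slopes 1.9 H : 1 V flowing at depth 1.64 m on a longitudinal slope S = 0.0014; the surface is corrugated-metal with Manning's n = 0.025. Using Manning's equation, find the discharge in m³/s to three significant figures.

6.18 m³/s

A = z·y² = 1.9×1.64² = 5.110 m²
P = 2y√(1+z²) = 2×1.64×√(1+1.9²) = 7.042 m
R = A/P = 5.110/7.042 = 0.7256 m
Q = (1/n)·A·R^(2/3)·S^(1/2) = (1/0.025) × 5.110 × 0.7256^(2/3) × 0.0014^(1/2) = 6.176 m³/s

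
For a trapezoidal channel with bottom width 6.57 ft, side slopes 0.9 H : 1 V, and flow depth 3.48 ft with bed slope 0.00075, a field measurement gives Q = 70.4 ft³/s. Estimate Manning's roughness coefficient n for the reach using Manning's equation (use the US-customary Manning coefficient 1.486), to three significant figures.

0.0322

A = (b + z·y)·y = (6.57 + 0.9×3.48)×3.48 = 33.76 ft²
P = b + 2y√(1+z²) = 6.57 + 2×3.48×√(1+0.9²) = 15.93 ft
R = A/P = 33.76/15.93 = 2.119 ft
n = (1.486/Q)·A·R^(2/3)·S^(1/2) = (1.486/70.4) × 33.76 × 1.650 × 0.02739 = 0.03220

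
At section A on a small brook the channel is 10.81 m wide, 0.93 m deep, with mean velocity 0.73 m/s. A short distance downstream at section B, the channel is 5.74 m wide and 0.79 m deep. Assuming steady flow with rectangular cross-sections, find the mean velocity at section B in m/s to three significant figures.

1.62 m/s

Q = A₁V₁ = (10.81×0.93) × 0.73 = 7.339 m³/s
A₂ = 5.74 × 0.79 = 4.535 m²
V₂ = Q/A₂ = 7.339/4.535 = 1.618 m/s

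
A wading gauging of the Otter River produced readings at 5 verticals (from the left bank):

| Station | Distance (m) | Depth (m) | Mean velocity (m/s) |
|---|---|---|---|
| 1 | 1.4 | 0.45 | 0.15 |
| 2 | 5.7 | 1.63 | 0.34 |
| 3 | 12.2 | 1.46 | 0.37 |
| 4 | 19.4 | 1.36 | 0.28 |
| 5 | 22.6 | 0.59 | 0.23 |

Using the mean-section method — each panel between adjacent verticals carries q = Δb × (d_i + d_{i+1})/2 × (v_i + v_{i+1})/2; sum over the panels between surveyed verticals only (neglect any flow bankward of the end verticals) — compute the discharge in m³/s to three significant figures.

Panel 1-2: Δb = 4.3 m, d̄ = (0.45+1.63)/2 = 1.04, v̄ = (0.15+0.34)/2 = 0.245 → q = 4.3×1.04×0.245 = 1.096 m³/s
Panel 2-3: Δb = 6.5 m, d̄ = (1.63+1.46)/2 = 1.545, v̄ = (0.34+0.37)/2 = 0.355 → q = 6.5×1.545×0.355 = 3.565 m³/s
Panel 3-4: Δb = 7.2 m, d̄ = (1.46+1.36)/2 = 1.41, v̄ = (0.37+0.28)/2 = 0.325 → q = 7.2×1.41×0.325 = 3.299 m³/s
Panel 4-5: Δb = 3.2 m, d̄ = (1.36+0.59)/2 = 0.975, v̄ = (0.28+0.23)/2 = 0.255 → q = 3.2×0.975×0.255 = 0.7956 m³/s
Q = Σ q = 8.756 m³/s

8.76 m³/s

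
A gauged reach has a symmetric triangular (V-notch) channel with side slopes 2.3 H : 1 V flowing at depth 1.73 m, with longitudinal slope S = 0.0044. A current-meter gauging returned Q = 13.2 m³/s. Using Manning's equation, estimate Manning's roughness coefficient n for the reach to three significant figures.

0.0296

A = z·y² = 2.3×1.73² = 6.884 m²
P = 2y√(1+z²) = 2×1.73×√(1+2.3²) = 8.678 m
R = A/P = 6.884/8.678 = 0.7933 m
n = (1/Q)·A·R^(2/3)·S^(1/2) = (1/13.2) × 6.884 × 0.8569 × 0.06633 = 0.02964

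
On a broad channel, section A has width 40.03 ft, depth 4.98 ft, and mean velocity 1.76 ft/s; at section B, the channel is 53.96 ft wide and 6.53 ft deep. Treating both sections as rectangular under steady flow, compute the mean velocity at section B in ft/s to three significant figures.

Q = A₁V₁ = (40.03×4.98) × 1.76 = 350.9 ft³/s
A₂ = 53.96 × 6.53 = 352.4 ft²
V₂ = Q/A₂ = 350.9/352.4 = 0.9957 ft/s

0.996 ft/s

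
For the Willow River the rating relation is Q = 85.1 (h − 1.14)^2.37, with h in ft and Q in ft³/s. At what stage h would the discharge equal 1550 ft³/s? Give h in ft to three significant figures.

4.54 ft

h − h₀ = (Q/C)^(1/b) = (1550/85.1)^(1/2.37) = 3.403 ft
h = 1.14 + 3.403 = 4.543 ft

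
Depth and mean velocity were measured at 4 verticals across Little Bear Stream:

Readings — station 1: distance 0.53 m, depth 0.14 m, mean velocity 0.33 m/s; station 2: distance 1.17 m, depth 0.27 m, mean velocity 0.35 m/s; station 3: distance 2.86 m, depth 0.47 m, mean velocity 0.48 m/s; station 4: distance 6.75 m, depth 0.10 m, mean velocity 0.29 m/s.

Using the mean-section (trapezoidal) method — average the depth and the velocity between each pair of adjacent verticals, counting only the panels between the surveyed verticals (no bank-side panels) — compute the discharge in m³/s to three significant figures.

Panel 1-2: Δb = 0.64 m, d̄ = (0.14+0.27)/2 = 0.205, v̄ = (0.33+0.35)/2 = 0.34 → q = 0.64×0.205×0.34 = 0.04461 m³/s
Panel 2-3: Δb = 1.69 m, d̄ = (0.27+0.47)/2 = 0.37, v̄ = (0.35+0.48)/2 = 0.415 → q = 1.69×0.37×0.415 = 0.2595 m³/s
Panel 3-4: Δb = 3.89 m, d̄ = (0.47+0.10)/2 = 0.285, v̄ = (0.48+0.29)/2 = 0.385 → q = 3.89×0.285×0.385 = 0.4268 m³/s
Q = Σ q = 0.7309 m³/s

0.731 m³/s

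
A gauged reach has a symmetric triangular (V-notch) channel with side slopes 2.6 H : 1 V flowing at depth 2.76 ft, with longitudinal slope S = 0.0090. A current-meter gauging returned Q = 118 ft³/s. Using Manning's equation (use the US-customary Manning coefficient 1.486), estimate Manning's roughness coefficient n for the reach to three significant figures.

0.0280

A = z·y² = 2.6×2.76² = 19.81 ft²
P = 2y√(1+z²) = 2×2.76×√(1+2.6²) = 15.38 ft
R = A/P = 19.81/15.38 = 1.288 ft
n = (1.486/Q)·A·R^(2/3)·S^(1/2) = (1.486/118) × 19.81 × 1.184 × 0.09487 = 0.02801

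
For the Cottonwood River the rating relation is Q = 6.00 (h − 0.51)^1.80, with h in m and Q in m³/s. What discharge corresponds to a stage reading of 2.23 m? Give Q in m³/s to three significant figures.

Q = 6.00 × (2.23 − 0.51)^1.80 = 6.00 × 1.72^1.80 = 15.93 m³/s

15.9 m³/s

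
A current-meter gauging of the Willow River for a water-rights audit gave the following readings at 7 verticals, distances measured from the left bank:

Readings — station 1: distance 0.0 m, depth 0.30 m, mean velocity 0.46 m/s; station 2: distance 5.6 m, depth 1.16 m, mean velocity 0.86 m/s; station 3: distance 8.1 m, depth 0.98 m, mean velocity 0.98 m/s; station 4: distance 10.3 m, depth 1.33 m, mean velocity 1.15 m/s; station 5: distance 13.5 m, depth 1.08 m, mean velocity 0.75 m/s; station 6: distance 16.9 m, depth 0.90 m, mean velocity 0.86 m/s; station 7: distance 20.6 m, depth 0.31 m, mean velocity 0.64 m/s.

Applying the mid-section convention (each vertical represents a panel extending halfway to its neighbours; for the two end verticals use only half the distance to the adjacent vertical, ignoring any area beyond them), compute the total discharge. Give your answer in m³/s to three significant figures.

w_1 = (5.6 − 0.0)/2 = 2.8 m; q_1 = 0.46 × 0.30 × 2.8 = 0.3864 m³/s
w_2 = (8.1 − 0.0)/2 = 4.05 m; q_2 = 0.86 × 1.16 × 4.05 = 4.040 m³/s
w_3 = (10.3 − 5.6)/2 = 2.35 m; q_3 = 0.98 × 0.98 × 2.35 = 2.257 m³/s
w_4 = (13.5 − 8.1)/2 = 2.7 m; q_4 = 1.15 × 1.33 × 2.7 = 4.130 m³/s
w_5 = (16.9 − 10.3)/2 = 3.3 m; q_5 = 0.75 × 1.08 × 3.3 = 2.673 m³/s
w_6 = (20.6 − 13.5)/2 = 3.55 m; q_6 = 0.86 × 0.90 × 3.55 = 2.748 m³/s
w_7 = (20.6 − 16.9)/2 = 1.85 m; q_7 = 0.64 × 0.31 × 1.85 = 0.3670 m³/s
Q = Σ qᵢ = 16.60 m³/s

16.6 m³/s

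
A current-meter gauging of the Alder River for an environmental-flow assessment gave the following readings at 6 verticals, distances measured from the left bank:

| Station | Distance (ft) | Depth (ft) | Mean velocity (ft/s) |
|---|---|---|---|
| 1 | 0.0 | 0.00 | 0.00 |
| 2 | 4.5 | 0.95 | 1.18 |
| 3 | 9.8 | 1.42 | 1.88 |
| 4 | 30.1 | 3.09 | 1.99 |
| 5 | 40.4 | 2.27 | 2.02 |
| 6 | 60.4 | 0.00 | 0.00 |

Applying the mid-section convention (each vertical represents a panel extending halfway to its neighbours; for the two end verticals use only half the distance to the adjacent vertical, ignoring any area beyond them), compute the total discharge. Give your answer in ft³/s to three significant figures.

203 ft³/s

w_2 = (9.8 − 0.0)/2 = 4.9 ft; q_2 = 1.18 × 0.95 × 4.9 = 5.493 ft³/s
w_3 = (30.1 − 4.5)/2 = 12.8 ft; q_3 = 1.88 × 1.42 × 12.8 = 34.17 ft³/s
w_4 = (40.4 − 9.8)/2 = 15.3 ft; q_4 = 1.99 × 3.09 × 15.3 = 94.08 ft³/s
w_5 = (60.4 − 30.1)/2 = 15.15 ft; q_5 = 2.02 × 2.27 × 15.15 = 69.47 ft³/s
Stations 1, 6 contribute zero (depth or velocity is 0).
Q = Σ qᵢ = 203.2 ft³/s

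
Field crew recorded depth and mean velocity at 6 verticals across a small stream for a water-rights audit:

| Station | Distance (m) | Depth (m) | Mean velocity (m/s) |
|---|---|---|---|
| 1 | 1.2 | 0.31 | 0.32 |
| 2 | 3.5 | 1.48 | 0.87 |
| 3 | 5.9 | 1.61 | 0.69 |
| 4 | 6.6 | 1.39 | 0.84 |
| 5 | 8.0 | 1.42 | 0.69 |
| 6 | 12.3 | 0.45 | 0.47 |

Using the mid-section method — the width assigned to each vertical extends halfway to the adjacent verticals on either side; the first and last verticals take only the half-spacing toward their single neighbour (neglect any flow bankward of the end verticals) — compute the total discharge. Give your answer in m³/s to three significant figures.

9.33 m³/s

w_1 = (3.5 − 1.2)/2 = 1.15 m; q_1 = 0.32 × 0.31 × 1.15 = 0.1141 m³/s
w_2 = (5.9 − 1.2)/2 = 2.35 m; q_2 = 0.87 × 1.48 × 2.35 = 3.026 m³/s
w_3 = (6.6 − 3.5)/2 = 1.55 m; q_3 = 0.69 × 1.61 × 1.55 = 1.722 m³/s
w_4 = (8.0 − 5.9)/2 = 1.05 m; q_4 = 0.84 × 1.39 × 1.05 = 1.226 m³/s
w_5 = (12.3 − 6.6)/2 = 2.85 m; q_5 = 0.69 × 1.42 × 2.85 = 2.792 m³/s
w_6 = (12.3 − 8.0)/2 = 2.15 m; q_6 = 0.47 × 0.45 × 2.15 = 0.4547 m³/s
Q = Σ qᵢ = 9.335 m³/s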